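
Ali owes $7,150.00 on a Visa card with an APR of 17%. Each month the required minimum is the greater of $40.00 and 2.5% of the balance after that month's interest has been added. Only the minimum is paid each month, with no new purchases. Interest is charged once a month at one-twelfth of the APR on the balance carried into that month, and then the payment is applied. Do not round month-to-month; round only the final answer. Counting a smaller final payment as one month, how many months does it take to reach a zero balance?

193 months

Monthly rate r = 17%/12 = 1.41667% = 0.0141667.
While 2.5% of the post-interest balance exceeds $40.00, each month B ← (B·(1+r))·(1 − 0.025), i.e. B shrinks by the factor (1+r)·0.975 = 0.98881.
This holds for months 1–135. Entering month 136 the balance is $1,565.63; 2.5% of the post-interest balance is now below $40.00, so the flat $40.00 minimum applies from here.
From month 136 a fixed $40.00 at rate r clears $1,565.63 in 58 more payments. Total: 135 + 58 = 193 months.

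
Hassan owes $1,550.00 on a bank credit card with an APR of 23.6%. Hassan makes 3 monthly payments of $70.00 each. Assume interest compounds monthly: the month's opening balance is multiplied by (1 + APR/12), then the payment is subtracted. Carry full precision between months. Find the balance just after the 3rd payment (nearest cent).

$1,429.10

Monthly rate r = 23.6%/12 = 1.96667% = 0.0196667.
Each month: B ← B·(1+r) − $70.00.
Month 1: interest $30.48; balance after payment $1,510.48.
Month 2: interest $29.71; balance after payment $1,470.19.
Month 3: interest $28.91; balance after payment $1,429.10.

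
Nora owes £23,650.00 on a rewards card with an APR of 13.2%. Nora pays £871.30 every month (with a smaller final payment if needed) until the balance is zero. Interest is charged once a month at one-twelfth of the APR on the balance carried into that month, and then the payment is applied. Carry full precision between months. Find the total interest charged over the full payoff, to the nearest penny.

£4,596.40

Monthly rate r = 13.2%/12 = 1.1% = 0.011.
Payoff takes n = ⌈−ln(1 − rB₀/P)/ln(1+r)⌉ = ⌈32.417⌉ = 33 payments; the last is £364.80.
Total paid = 32·£871.30 + £364.80 = £28,246.40.
Total interest = total paid − principal = £28,246.40 − £23,650.00 = £4,596.40.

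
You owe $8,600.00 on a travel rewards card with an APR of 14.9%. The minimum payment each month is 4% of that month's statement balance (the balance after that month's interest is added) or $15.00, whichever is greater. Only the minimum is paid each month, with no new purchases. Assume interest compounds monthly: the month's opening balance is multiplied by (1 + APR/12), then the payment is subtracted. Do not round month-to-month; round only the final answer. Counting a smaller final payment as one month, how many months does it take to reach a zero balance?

Monthly rate r = 14.9%/12 = 1.24167% = 0.0124167.
While 4% of the post-interest balance exceeds $15.00, each month B ← (B·(1+r))·(1 − 0.04), i.e. B shrinks by the factor (1+r)·0.96 = 0.97192.
This holds for months 1–111. Entering month 112 the balance is $364.32; 4% of the post-interest balance is now below $15.00, so the flat $15.00 minimum applies from here.
From month 112 a fixed $15.00 at rate r clears $364.32 in 30 more payments. Total: 111 + 30 = 141 months.

141 months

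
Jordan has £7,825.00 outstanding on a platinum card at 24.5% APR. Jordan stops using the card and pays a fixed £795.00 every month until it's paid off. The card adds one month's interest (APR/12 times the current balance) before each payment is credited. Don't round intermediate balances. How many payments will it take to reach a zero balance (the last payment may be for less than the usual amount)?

12 payments

Monthly rate r = 24.5%/12 = 2.04167% = 0.0204167.
Recurrence: B ← B·(1+r) − £795.00.
Month 1: interest £159.76; balance after payment £7,189.76.
Month 2: interest £146.79; balance after payment £6,541.55.
Closed form: n = −ln(1 − rB₀/P)/ln(1+r) = −ln(0.79904)/ln(1.02042) ≈ 11.100, so the balance reaches zero during payment 12.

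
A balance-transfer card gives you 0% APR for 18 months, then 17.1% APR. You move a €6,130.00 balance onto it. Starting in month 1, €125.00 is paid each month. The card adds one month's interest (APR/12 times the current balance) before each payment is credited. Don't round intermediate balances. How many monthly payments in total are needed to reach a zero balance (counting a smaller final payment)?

60 months

Promo months 1–18 at r₀ = 0%/12 = 0; months 19+ at r₁ = 17.1%/12 = 0.01425.
After month 18 (no interest yet): B = €6,130.00 − 18·€125.00 = €3,880.00.
Then at r₁ with €125.00/mo: n₂ = −ln(1 − r₁·B/P)/ln(1+r₁) ≈ 41.27 → 42 more payments.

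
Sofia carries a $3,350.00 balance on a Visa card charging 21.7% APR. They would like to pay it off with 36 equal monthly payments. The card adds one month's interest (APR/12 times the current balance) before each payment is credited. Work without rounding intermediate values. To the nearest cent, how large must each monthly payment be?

Monthly rate r = 21.7%/12 = 1.80833% = 0.0180833.
Level-payment amortization: P = B₀·r / (1 − (1+r)^(−n)) = 3350.00·0.0180833 / (1 − 1.01808^(−36)).
Denominator 1 − (1+r)^(−36) = 0.475433928.
P = 60.5792 / 0.475433928 ≈ 127.42.

$127.42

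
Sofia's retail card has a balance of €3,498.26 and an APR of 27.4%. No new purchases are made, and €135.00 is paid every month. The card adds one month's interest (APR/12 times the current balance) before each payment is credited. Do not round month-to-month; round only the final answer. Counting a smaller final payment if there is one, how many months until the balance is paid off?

40 payments

Monthly rate r = 27.4%/12 = 2.28333% = 0.0228333.
Recurrence: B ← B·(1+r) − €135.00.
Month 1: interest €79.88; balance after payment €3,443.14.
Month 2: interest €78.62; balance after payment €3,386.76.
Closed form: n = −ln(1 − rB₀/P)/ln(1+r) = −ln(0.40832)/ln(1.02283) ≈ 39.674, so the balance reaches zero during payment 40.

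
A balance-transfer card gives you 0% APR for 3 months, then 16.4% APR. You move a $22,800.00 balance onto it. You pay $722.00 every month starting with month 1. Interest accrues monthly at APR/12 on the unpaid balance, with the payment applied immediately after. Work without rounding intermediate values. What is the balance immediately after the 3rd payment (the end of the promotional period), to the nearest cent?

Promo months 1–3 at r₀ = 0%/12 = 0; months 4+ at r₁ = 16.4%/12 = 0.0136667.
After month 3 (no interest yet): B = $22,800.00 − 3·$722.00 = $20,634.00.

$20,634.00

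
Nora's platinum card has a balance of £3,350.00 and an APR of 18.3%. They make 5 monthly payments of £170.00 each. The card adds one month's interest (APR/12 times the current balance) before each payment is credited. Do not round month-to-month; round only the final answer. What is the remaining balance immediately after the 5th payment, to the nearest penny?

£2,737.02

Monthly rate r = 18.3%/12 = 1.525% = 0.01525.
Each month: B ← B·(1+r) − £170.00.
Month 1: interest £51.09; balance after payment £3,231.09.
Month 2: interest £49.27; balance after payment £3,110.36.
Month 3: interest £47.43; balance after payment £2,987.79.
Month 4: interest £45.56; balance after payment £2,863.36.
Month 5: interest £43.67; balance after payment £2,737.02.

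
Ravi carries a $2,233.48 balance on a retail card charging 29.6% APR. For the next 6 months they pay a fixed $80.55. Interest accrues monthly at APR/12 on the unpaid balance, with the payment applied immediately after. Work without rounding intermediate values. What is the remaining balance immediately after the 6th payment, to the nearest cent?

Monthly rate r = 29.6%/12 = 2.46667% = 0.0246667.
Each month: B ← B·(1+r) − $80.55.
Month 1: interest $55.09; balance after payment $2,208.02.
Month 2: interest $54.46; balance after payment $2,181.94.
Month 3: interest $53.82; balance after payment $2,155.21.
Month 4: interest $53.16; balance after payment $2,127.82.
Month 5: interest $52.49; balance after payment $2,099.76.
Month 6: interest $51.79; balance after payment $2,071.00.

$2,071.00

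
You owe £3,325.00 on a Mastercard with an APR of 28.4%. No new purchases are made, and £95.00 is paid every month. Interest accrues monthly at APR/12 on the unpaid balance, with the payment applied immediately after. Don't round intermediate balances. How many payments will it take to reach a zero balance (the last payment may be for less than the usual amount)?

Monthly rate r = 28.4%/12 = 2.36667% = 0.0236667.
Recurrence: B ← B·(1+r) − £95.00.
Month 1: interest £78.69; balance after payment £3,308.69.
Month 2: interest £78.31; balance after payment £3,292.00.
Closed form: n = −ln(1 − rB₀/P)/ln(1+r) = −ln(0.17167)/ln(1.02367) ≈ 75.337, so the balance reaches zero during payment 76.

76 months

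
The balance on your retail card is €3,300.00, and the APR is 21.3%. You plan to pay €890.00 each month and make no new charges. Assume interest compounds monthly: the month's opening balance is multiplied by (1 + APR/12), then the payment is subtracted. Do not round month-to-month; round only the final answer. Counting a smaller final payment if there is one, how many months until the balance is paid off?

Monthly rate r = 21.3%/12 = 1.775% = 0.01775.
Recurrence: B ← B·(1+r) − €890.00.
Month 1: interest €58.58; balance after payment €2,468.57.
Month 2: interest €43.82; balance after payment €1,622.39.
Month 3: interest €28.80; balance after payment €761.19.
Month 4: interest €13.51; balance after payment €0.00.

4 payments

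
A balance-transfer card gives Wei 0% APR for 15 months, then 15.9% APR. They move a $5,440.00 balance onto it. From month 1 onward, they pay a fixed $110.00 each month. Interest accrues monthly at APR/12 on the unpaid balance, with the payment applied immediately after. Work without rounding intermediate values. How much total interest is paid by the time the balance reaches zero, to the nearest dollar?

$1,306

Promo months 1–15 at r₀ = 0%/12 = 0; months 16+ at r₁ = 15.9%/12 = 0.01325.
After month 15 (no interest yet): B = $5,440.00 − 15·$110.00 = $3,790.00.
Then at r₁ with $110.00/mo: n₂ = −ln(1 − r₁·B/P)/ln(1+r₁) ≈ 46.32 → 47 more payments.
Total paid = 61·$110.00 + $35.84 = $6,745.84; interest = $6,745.84 − $5,440.00 = $1,305.84.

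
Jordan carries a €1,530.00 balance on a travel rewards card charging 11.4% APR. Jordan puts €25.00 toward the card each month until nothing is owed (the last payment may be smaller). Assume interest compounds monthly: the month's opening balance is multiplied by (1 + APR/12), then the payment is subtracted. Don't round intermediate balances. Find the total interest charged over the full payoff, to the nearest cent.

Monthly rate r = 11.4%/12 = 0.95% = 0.0095.
Payoff takes n = ⌈−ln(1 − rB₀/P)/ln(1+r)⌉ = ⌈92.102⌉ = 93 payments; the last is €2.56.
Total paid = 92·€25.00 + €2.56 = €2,302.56.
Total interest = total paid − principal = €2,302.56 − €1,530.00 = €772.56.

€772.56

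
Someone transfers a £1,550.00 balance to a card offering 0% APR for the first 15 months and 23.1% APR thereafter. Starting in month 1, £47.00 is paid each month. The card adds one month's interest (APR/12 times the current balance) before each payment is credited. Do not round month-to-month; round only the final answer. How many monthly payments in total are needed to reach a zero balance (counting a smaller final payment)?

38 payments

Promo months 1–15 at r₀ = 0%/12 = 0; months 16+ at r₁ = 23.1%/12 = 0.01925.
After month 15 (no interest yet): B = £1,550.00 − 15·£47.00 = £845.00.
Then at r₁ with £47.00/mo: n₂ = −ln(1 − r₁·B/P)/ln(1+r₁) ≈ 22.28 → 23 more payments.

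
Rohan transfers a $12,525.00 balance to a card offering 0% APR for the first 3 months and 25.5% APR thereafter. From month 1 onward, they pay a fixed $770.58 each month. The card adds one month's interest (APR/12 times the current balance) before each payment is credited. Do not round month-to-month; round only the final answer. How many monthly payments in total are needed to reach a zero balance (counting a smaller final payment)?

Promo months 1–3 at r₀ = 0%/12 = 0; months 4+ at r₁ = 25.5%/12 = 0.02125.
After month 3 (no interest yet): B = $12,525.00 − 3·$770.58 = $10,213.26.
Then at r₁ with $770.58/mo: n₂ = −ln(1 − r₁·B/P)/ln(1+r₁) ≈ 15.73 → 16 more payments.

19 months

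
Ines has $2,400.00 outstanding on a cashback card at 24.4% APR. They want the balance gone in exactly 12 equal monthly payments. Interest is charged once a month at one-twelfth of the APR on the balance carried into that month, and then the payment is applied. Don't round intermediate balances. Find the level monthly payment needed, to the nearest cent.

$227.41

Monthly rate r = 24.4%/12 = 2.03333% = 0.0203333.
Level-payment amortization: P = B₀·r / (1 − (1+r)^(−n)) = 2400.00·0.0203333 / (1 − 1.02033^(−12)).
Denominator 1 − (1+r)^(−12) = 0.214592396.
P = 48.8 / 0.214592396 ≈ 227.41.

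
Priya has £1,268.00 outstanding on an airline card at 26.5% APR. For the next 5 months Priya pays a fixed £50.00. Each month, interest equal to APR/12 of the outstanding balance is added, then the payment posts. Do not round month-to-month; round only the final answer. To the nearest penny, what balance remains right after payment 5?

£1,153.04

Monthly rate r = 26.5%/12 = 2.20833% = 0.0220833.
Each month: B ← B·(1+r) − £50.00.
Month 1: interest £28.00; balance after payment £1,246.00.
Month 2: interest £27.52; balance after payment £1,223.52.
Month 3: interest £27.02; balance after payment £1,200.54.
Month 4: interest £26.51; balance after payment £1,177.05.
Month 5: interest £25.99; balance after payment £1,153.04.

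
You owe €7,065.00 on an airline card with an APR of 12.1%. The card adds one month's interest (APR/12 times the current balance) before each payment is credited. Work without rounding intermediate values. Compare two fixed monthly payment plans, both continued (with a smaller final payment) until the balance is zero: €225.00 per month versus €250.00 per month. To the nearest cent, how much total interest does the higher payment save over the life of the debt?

€179.65

Monthly rate r = 12.1%/12 = 1.00833% = 0.0100833.
At €225.00/mo: n = ⌈−ln(1 − rB₀/P)/ln(1+r)⌉ = 38 payments (last €212.76); total interest = total paid − €7,065.00 = €1,472.76.
At €250.00/mo: 34 payments (last €108.11); total interest €1,293.11.
Interest saved = €1,472.76 − €1,293.11 = €179.65.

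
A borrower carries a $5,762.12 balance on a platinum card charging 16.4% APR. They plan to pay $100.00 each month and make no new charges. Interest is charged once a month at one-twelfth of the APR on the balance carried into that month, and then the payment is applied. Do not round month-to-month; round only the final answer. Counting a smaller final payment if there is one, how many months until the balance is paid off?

115 months

Monthly rate r = 16.4%/12 = 1.36667% = 0.0136667.
Recurrence: B ← B·(1+r) − $100.00.
Month 1: interest $78.75; balance after payment $5,740.87.
Month 2: interest $78.46; balance after payment $5,719.33.
Closed form: n = −ln(1 − rB₀/P)/ln(1+r) = −ln(0.21251)/ln(1.01367) ≈ 114.097, so the balance reaches zero during payment 115.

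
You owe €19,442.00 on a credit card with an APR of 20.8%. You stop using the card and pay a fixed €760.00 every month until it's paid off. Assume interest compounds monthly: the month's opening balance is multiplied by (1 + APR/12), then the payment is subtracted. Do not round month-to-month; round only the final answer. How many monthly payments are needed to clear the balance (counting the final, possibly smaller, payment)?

Monthly rate r = 20.8%/12 = 1.73333% = 0.0173333.
Recurrence: B ← B·(1+r) − €760.00.
Month 1: interest €336.99; balance after payment €19,018.99.
Month 2: interest €329.66; balance after payment €18,588.66.
Closed form: n = −ln(1 − rB₀/P)/ln(1+r) = −ln(0.55659)/ln(1.01733) ≈ 34.096, so the balance reaches zero during payment 35.

35 payments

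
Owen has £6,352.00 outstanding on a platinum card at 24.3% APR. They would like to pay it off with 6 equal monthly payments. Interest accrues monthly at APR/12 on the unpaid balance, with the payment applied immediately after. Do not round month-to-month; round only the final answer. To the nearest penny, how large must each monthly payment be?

£1,134.95

Monthly rate r = 24.3%/12 = 2.025% = 0.02025.
Level-payment amortization: P = B₀·r / (1 − (1+r)^(−n)) = 6352.00·0.02025 / (1 − 1.02025^(−6)).
Denominator 1 − (1+r)^(−6) = 0.113333339.
P = 128.628 / 0.113333339 ≈ 1134.95.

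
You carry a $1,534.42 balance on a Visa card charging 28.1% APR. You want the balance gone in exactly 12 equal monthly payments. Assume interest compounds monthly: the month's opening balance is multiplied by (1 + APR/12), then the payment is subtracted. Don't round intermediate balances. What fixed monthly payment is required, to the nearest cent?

$148.16

Monthly rate r = 28.1%/12 = 2.34167% = 0.0234167.
Level-payment amortization: P = B₀·r / (1 − (1+r)^(−n)) = 1534.42·0.0234167 / (1 − 1.02342^(−12)).
Denominator 1 − (1+r)^(−12) = 0.242521734.
P = 35.931 / 0.242521734 ≈ 148.16.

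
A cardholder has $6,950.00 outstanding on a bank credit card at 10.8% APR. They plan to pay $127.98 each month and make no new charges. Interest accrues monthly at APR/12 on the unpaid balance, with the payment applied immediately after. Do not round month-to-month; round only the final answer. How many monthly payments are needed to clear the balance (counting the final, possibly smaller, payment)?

Monthly rate r = 10.8%/12 = 0.9% = 0.009.
Recurrence: B ← B·(1+r) − $127.98.
Month 1: interest $62.55; balance after payment $6,884.57.
Month 2: interest $61.96; balance after payment $6,818.55.
Closed form: n = −ln(1 − rB₀/P)/ln(1+r) = −ln(0.51125)/ln(1.009) ≈ 74.879, so the balance reaches zero during payment 75.

75 payments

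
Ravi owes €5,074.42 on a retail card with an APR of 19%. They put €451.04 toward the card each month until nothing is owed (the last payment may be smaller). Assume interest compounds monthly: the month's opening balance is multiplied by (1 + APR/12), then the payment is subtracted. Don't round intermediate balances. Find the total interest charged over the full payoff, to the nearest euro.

€559

Monthly rate r = 19%/12 = 1.58333% = 0.0158333.
Payoff takes n = ⌈−ln(1 − rB₀/P)/ln(1+r)⌉ = ⌈12.488⌉ = 13 payments; the last is €220.96.
Total paid = 12·€451.04 + €220.96 = €5,633.44.
Total interest = total paid − principal = €5,633.44 − €5,074.42 = €559.02.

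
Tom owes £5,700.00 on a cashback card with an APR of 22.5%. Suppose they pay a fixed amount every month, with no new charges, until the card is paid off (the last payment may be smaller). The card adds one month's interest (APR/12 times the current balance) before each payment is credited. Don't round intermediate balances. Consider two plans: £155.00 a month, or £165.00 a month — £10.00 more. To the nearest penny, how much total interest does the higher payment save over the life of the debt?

Monthly rate r = 22.5%/12 = 1.875% = 0.01875.
At £155.00/mo: n = ⌈−ln(1 − rB₀/P)/ln(1+r)⌉ = 63 payments (last £149.30); total interest = total paid − £5,700.00 = £4,059.30.
At £165.00/mo: 57 payments (last £27.50); total interest £3,567.50.
Interest saved = £4,059.30 − £3,567.50 = £491.80.

£491.80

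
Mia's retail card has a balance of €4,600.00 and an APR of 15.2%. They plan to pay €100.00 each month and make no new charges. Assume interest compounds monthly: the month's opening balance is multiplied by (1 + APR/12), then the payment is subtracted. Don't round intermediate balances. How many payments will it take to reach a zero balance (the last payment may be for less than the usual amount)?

70 payments

Monthly rate r = 15.2%/12 = 1.26667% = 0.0126667.
Recurrence: B ← B·(1+r) − €100.00.
Month 1: interest €58.27; balance after payment €4,558.27.
Month 2: interest €57.74; balance after payment €4,516.00.
Closed form: n = −ln(1 − rB₀/P)/ln(1+r) = −ln(0.41733)/ln(1.01267) ≈ 69.426, so the balance reaches zero during payment 70.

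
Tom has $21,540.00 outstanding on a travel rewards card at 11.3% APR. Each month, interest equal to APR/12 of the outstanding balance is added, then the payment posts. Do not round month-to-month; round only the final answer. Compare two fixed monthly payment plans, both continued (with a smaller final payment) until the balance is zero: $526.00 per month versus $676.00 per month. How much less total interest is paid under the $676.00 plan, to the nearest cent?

Monthly rate r = 11.3%/12 = 0.941667% = 0.00941667.
At $526.00/mo: n = ⌈−ln(1 − rB₀/P)/ln(1+r)⌉ = 52 payments (last $512.74); total interest = total paid − $21,540.00 = $5,798.74.
At $676.00/mo: 39 payments (last $42.73); total interest $4,190.73.
Interest saved = $5,798.74 − $4,190.73 = $1,608.01.

$1,608.01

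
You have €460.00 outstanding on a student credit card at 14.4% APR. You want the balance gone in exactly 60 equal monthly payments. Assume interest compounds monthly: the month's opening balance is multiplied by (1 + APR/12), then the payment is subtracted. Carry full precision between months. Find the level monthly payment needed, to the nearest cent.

€10.80

Monthly rate r = 14.4%/12 = 1.2% = 0.012.
Level-payment amortization: P = B₀·r / (1 − (1+r)^(−n)) = 460.00·0.012 / (1 − 1.012^(−60)).
Denominator 1 − (1+r)^(−60) = 0.51115717.
P = 5.52 / 0.51115717 ≈ 10.80.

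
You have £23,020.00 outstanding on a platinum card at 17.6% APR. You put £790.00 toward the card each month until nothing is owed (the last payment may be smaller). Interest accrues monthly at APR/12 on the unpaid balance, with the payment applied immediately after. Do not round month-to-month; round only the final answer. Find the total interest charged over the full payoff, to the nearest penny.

£7,231.21

Monthly rate r = 17.6%/12 = 1.46667% = 0.0146667.
Payoff takes n = ⌈−ln(1 − rB₀/P)/ln(1+r)⌉ = ⌈38.291⌉ = 39 payments; the last is £231.21.
Total paid = 38·£790.00 + £231.21 = £30,251.21.
Total interest = total paid − principal = £30,251.21 − £23,020.00 = £7,231.21.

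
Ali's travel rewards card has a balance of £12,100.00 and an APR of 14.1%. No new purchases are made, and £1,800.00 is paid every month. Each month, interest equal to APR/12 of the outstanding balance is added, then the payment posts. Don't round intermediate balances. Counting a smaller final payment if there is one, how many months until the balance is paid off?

Monthly rate r = 14.1%/12 = 1.175% = 0.01175.
Recurrence: B ← B·(1+r) − £1,800.00.
Month 1: interest £142.18; balance after payment £10,442.17.
Month 2: interest £122.70; balance after payment £8,764.87.
Closed form: n = −ln(1 − rB₀/P)/ln(1+r) = −ln(0.92101)/ln(1.01175) ≈ 7.044, so the balance reaches zero during payment 8.

8 payments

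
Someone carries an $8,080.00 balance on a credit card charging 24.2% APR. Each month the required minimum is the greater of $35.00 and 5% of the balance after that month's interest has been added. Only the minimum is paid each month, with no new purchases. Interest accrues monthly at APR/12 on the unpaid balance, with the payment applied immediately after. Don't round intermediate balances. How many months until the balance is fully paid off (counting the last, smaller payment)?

Monthly rate r = 24.2%/12 = 2.01667% = 0.0201667.
While 5% of the post-interest balance exceeds $35.00, each month B ← (B·(1+r))·(1 − 0.05), i.e. B shrinks by the factor (1+r)·0.95 = 0.96916.
This holds for months 1–79. Entering month 80 the balance is $680.14; 5% of the post-interest balance is now below $35.00, so the flat $35.00 minimum applies from here.
From month 80 a fixed $35.00 at rate r clears $680.14 in 25 more payments. Total: 79 + 25 = 104 months.

104 months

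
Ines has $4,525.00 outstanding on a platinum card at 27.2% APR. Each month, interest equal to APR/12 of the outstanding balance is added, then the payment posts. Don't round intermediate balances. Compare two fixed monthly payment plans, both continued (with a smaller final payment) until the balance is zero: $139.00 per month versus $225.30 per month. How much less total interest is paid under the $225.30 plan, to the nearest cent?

Monthly rate r = 27.2%/12 = 2.26667% = 0.0226667.
At $139.00/mo: n = ⌈−ln(1 − rB₀/P)/ln(1+r)⌉ = 60 payments (last $103.17); total interest = total paid − $4,525.00 = $3,779.17.
At $225.30/mo: 28 payments (last $22.86); total interest $1,580.96.
Interest saved = $3,779.17 − $1,580.96 = $2,198.21.

$2,198.21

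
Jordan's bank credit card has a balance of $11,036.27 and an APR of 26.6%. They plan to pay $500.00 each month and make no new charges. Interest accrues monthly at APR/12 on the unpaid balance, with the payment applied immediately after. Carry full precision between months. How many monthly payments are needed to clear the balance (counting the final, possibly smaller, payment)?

31 payments

Monthly rate r = 26.6%/12 = 2.21667% = 0.0221667.
Recurrence: B ← B·(1+r) − $500.00.
Month 1: interest $244.64; balance after payment $10,780.91.
Month 2: interest $238.98; balance after payment $10,519.88.
Closed form: n = −ln(1 − rB₀/P)/ln(1+r) = −ln(0.51073)/ln(1.02217) ≈ 30.647, so the balance reaches zero during payment 31.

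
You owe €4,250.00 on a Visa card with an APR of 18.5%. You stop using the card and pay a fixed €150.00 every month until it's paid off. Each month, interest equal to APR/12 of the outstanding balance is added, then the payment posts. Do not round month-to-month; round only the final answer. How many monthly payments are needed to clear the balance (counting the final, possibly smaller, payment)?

Monthly rate r = 18.5%/12 = 1.54167% = 0.0154167.
Recurrence: B ← B·(1+r) − €150.00.
Month 1: interest €65.52; balance after payment €4,165.52.
Month 2: interest €64.22; balance after payment €4,079.74.
Closed form: n = −ln(1 − rB₀/P)/ln(1+r) = −ln(0.56319)/ln(1.01542) ≈ 37.527, so the balance reaches zero during payment 38.

38 months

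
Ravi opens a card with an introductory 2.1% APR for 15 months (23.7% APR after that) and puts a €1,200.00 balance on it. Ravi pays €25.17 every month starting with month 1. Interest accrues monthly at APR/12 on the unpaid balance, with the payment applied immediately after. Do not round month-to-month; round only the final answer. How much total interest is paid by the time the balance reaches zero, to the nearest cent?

€591.65

Promo months 1–15 at r₀ = 2.1%/12 = 0.00175; months 16+ at r₁ = 23.7%/12 = 0.01975.
After month 15: iterate B ← B·(1+r₀) − €25.17 for 15 months → €849.68.
Then at r₁ with €25.17/mo: n₂ = −ln(1 − r₁·B/P)/ln(1+r₁) ≈ 56.18 → 57 more payments.
Total paid = 71·€25.17 + €4.58 = €1,791.65; interest = €1,791.65 − €1,200.00 = €591.65.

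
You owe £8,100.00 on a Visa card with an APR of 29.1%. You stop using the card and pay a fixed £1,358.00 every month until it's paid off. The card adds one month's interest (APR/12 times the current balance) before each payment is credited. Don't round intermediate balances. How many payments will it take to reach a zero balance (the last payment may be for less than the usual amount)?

Monthly rate r = 29.1%/12 = 2.425% = 0.02425.
Recurrence: B ← B·(1+r) − £1,358.00.
Month 1: interest £196.43; balance after payment £6,938.42.
Month 2: interest £168.26; balance after payment £5,748.68.
Closed form: n = −ln(1 − rB₀/P)/ln(1+r) = −ln(0.85536)/ln(1.02425) ≈ 6.521, so the balance reaches zero during payment 7.

7 payments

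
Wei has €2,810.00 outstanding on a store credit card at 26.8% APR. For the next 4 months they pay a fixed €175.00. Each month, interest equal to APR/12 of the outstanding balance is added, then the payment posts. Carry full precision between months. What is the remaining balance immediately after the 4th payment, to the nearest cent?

Monthly rate r = 26.8%/12 = 2.23333% = 0.0223333.
Each month: B ← B·(1+r) − €175.00.
Month 1: interest €62.76; balance after payment €2,697.76.
Month 2: interest €60.25; balance after payment €2,583.01.
Month 3: interest €57.69; balance after payment €2,465.69.
Month 4: interest €55.07; balance after payment €2,345.76.

€2,345.76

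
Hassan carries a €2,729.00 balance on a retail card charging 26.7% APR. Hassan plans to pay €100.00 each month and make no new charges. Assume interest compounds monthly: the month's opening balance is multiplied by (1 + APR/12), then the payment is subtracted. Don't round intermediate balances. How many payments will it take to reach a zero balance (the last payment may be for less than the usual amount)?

Monthly rate r = 26.7%/12 = 2.225% = 0.02225.
Recurrence: B ← B·(1+r) − €100.00.
Month 1: interest €60.72; balance after payment €2,689.72.
Month 2: interest €59.85; balance after payment €2,649.57.
Closed form: n = −ln(1 − rB₀/P)/ln(1+r) = −ln(0.3928)/ln(1.02225) ≈ 42.464, so the balance reaches zero during payment 43.

43 payments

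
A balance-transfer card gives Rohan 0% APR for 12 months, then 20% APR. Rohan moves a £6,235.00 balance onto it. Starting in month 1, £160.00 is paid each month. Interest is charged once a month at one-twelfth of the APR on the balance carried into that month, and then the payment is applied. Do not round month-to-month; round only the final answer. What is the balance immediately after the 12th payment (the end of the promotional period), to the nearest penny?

Promo months 1–12 at r₀ = 0%/12 = 0; months 13+ at r₁ = 20%/12 = 0.0166667.
After month 12 (no interest yet): B = £6,235.00 − 12·£160.00 = £4,315.00.

£4,315.00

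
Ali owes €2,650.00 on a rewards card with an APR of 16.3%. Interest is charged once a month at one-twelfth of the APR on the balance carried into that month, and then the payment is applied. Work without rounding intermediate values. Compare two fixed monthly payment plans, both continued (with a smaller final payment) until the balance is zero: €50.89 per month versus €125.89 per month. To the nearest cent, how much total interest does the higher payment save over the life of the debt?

€1,492.12

Monthly rate r = 16.3%/12 = 1.35833% = 0.0135833.
At €50.89/mo: n = ⌈−ln(1 − rB₀/P)/ln(1+r)⌉ = 92 payments (last €3.54); total interest = total paid − €2,650.00 = €1,984.53.
At €125.89/mo: 25 payments (last €121.05); total interest €492.41.
Interest saved = €1,984.53 − €492.41 = €1,492.12.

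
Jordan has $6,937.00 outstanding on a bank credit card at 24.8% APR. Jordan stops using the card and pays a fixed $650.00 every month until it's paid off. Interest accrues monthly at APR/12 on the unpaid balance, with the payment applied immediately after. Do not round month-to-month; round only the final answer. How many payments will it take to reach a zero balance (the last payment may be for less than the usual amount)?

13 months

Monthly rate r = 24.8%/12 = 2.06667% = 0.0206667.
Recurrence: B ← B·(1+r) − $650.00.
Month 1: interest $143.36; balance after payment $6,430.36.
Month 2: interest $132.89; balance after payment $5,913.26.
Closed form: n = −ln(1 − rB₀/P)/ln(1+r) = −ln(0.77944)/ln(1.02067) ≈ 12.181, so the balance reaches zero during payment 13.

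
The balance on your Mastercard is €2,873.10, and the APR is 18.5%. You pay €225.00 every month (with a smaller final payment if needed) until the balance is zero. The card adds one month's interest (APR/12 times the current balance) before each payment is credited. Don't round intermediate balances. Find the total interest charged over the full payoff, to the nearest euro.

€351

Monthly rate r = 18.5%/12 = 1.54167% = 0.0154167.
Payoff takes n = ⌈−ln(1 − rB₀/P)/ln(1+r)⌉ = ⌈14.329⌉ = 15 payments; the last is €74.51.
Total paid = 14·€225.00 + €74.51 = €3,224.51.
Total interest = total paid − principal = €3,224.51 − €2,873.10 = €351.41.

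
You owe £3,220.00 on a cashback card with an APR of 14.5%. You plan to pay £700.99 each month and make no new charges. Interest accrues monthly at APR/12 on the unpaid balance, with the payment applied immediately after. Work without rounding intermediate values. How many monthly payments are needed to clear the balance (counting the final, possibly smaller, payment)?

5 months

Monthly rate r = 14.5%/12 = 1.20833% = 0.0120833.
Recurrence: B ← B·(1+r) − £700.99.
Month 1: interest £38.91; balance after payment £2,557.92.
Month 2: interest £30.91; balance after payment £1,887.84.
Month 3: interest £22.81; balance after payment £1,209.66.
Month 4: interest £14.62; balance after payment £523.28.
Month 5: interest £6.32; balance after payment £0.00.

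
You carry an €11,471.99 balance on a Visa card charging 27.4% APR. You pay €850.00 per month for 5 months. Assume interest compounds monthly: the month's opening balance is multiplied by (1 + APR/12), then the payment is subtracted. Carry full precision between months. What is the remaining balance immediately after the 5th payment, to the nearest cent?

€8,394.33

Monthly rate r = 27.4%/12 = 2.28333% = 0.0228333.
Each month: B ← B·(1+r) − €850.00.
Month 1: interest €261.94; balance after payment €10,883.93.
Month 2: interest €248.52; balance after payment €10,282.45.
Month 3: interest €234.78; balance after payment €9,667.23.
Month 4: interest €220.74; balance after payment €9,037.97.
Month 5: interest €206.37; balance after payment €8,394.33.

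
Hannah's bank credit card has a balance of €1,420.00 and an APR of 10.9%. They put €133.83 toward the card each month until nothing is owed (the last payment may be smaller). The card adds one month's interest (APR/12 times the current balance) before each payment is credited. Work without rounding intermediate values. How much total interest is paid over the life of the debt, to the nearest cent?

Monthly rate r = 10.9%/12 = 0.908333% = 0.00908333.
Payoff takes n = ⌈−ln(1 − rB₀/P)/ln(1+r)⌉ = ⌈11.208⌉ = 12 payments; the last is €27.91.
Total paid = 11·€133.83 + €27.91 = €1,500.04.
Total interest = total paid − principal = €1,500.04 − €1,420.00 = €80.04.

€80.04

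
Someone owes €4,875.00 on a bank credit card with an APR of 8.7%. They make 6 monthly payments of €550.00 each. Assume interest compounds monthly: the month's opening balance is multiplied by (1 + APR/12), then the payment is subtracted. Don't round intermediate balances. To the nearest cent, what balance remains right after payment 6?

€1,730.55

Monthly rate r = 8.7%/12 = 0.725% = 0.00725.
Each month: B ← B·(1+r) − €550.00.
Month 1: interest €35.34; balance after payment €4,360.34.
Month 2: interest €31.61; balance after payment €3,841.96.
Month 3: interest €27.85; balance after payment €3,319.81.
Month 4: interest €24.07; balance after payment €2,793.88.
Month 5: interest €20.26; balance after payment €2,264.13.
Month 6: interest €16.41; balance after payment €1,730.55.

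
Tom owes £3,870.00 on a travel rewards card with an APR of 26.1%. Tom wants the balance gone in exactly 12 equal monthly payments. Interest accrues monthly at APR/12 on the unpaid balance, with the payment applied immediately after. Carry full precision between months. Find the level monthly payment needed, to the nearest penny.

£369.89

Monthly rate r = 26.1%/12 = 2.175% = 0.02175.
Level-payment amortization: P = B₀·r / (1 − (1+r)^(−n)) = 3870.00·0.02175 / (1 − 1.02175^(−12)).
Denominator 1 − (1+r)^(−12) = 0.22756091.
P = 84.1725 / 0.22756091 ≈ 369.89.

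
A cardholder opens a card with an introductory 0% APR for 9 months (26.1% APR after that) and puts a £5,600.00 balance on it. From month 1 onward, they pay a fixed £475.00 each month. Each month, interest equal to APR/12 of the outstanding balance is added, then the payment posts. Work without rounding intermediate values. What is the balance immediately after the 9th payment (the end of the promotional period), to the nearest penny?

Promo months 1–9 at r₀ = 0%/12 = 0; months 10+ at r₁ = 26.1%/12 = 0.02175.
After month 9 (no interest yet): B = £5,600.00 − 9·£475.00 = £1,325.00.

£1,325.00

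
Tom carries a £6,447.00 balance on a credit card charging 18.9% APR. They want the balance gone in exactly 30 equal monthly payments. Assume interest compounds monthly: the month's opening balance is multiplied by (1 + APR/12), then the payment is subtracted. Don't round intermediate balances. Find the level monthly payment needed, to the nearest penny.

Monthly rate r = 18.9%/12 = 1.575% = 0.01575.
Level-payment amortization: P = B₀·r / (1 − (1+r)^(−n)) = 6447.00·0.01575 / (1 − 1.01575^(−30)).
Denominator 1 − (1+r)^(−30) = 0.37425834.
P = 101.54 / 0.37425834 ≈ 271.31.

£271.31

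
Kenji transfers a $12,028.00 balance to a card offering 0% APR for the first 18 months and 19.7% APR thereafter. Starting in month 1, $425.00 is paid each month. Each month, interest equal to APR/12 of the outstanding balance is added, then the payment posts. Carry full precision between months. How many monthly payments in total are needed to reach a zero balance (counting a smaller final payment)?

30 months

Promo months 1–18 at r₀ = 0%/12 = 0; months 19+ at r₁ = 19.7%/12 = 0.0164167.
After month 18 (no interest yet): B = $12,028.00 − 18·$425.00 = $4,378.00.
Then at r₁ with $425.00/mo: n₂ = −ln(1 − r₁·B/P)/ln(1+r₁) ≈ 11.38 → 12 more payments.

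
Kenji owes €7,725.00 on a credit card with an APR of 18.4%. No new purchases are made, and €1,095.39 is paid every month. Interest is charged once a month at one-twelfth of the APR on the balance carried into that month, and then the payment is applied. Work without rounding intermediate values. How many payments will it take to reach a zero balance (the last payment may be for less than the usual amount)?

8 months

Monthly rate r = 18.4%/12 = 1.53333% = 0.0153333.
Recurrence: B ← B·(1+r) − €1,095.39.
Month 1: interest €118.45; balance after payment €6,748.06.
Month 2: interest €103.47; balance after payment €5,756.14.
Closed form: n = −ln(1 − rB₀/P)/ln(1+r) = −ln(0.89186)/ln(1.01533) ≈ 7.521, so the balance reaches zero during payment 8.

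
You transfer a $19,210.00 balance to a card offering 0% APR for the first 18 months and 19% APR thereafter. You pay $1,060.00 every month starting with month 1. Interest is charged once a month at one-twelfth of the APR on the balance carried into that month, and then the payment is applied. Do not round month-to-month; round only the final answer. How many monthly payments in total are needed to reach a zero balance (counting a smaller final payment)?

Promo months 1–18 at r₀ = 0%/12 = 0; months 19+ at r₁ = 19%/12 = 0.0158333.
After month 18 (no interest yet): B = $19,210.00 − 18·$1,060.00 = $130.00.
Then at r₁ with $1,060.00/mo: n₂ = −ln(1 − r₁·B/P)/ln(1+r₁) ≈ 0.12 → 1 more payments.

19 payments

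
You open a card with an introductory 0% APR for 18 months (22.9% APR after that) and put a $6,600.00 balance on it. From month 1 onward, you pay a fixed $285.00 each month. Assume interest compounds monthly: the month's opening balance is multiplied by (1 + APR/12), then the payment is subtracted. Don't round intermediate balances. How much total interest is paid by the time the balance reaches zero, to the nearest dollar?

$93

Promo months 1–18 at r₀ = 0%/12 = 0; months 19+ at r₁ = 22.9%/12 = 0.0190833.
After month 18 (no interest yet): B = $6,600.00 − 18·$285.00 = $1,470.00.
Then at r₁ with $285.00/mo: n₂ = −ln(1 − r₁·B/P)/ln(1+r₁) ≈ 5.48 → 6 more payments.
Total paid = 23·$285.00 + $137.87 = $6,692.87; interest = $6,692.87 − $6,600.00 = $92.87.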